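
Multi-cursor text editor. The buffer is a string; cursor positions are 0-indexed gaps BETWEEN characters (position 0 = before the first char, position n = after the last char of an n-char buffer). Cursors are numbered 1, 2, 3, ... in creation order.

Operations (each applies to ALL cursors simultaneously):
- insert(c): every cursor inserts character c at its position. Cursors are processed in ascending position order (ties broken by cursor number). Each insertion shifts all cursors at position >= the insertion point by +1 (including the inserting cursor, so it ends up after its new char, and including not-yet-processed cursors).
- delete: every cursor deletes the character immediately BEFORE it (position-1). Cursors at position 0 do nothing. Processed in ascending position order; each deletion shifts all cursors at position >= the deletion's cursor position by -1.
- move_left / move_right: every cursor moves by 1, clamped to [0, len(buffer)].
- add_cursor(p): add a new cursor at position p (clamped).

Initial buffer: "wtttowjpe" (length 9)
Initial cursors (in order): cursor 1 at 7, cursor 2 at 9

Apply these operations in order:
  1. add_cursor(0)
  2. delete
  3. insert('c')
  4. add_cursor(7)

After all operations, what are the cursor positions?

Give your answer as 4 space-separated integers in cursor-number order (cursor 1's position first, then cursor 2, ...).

Answer: 8 10 1 7

Derivation:
After op 1 (add_cursor(0)): buffer="wtttowjpe" (len 9), cursors c3@0 c1@7 c2@9, authorship .........
After op 2 (delete): buffer="wtttowp" (len 7), cursors c3@0 c1@6 c2@7, authorship .......
After op 3 (insert('c')): buffer="cwtttowcpc" (len 10), cursors c3@1 c1@8 c2@10, authorship 3......1.2
After op 4 (add_cursor(7)): buffer="cwtttowcpc" (len 10), cursors c3@1 c4@7 c1@8 c2@10, authorship 3......1.2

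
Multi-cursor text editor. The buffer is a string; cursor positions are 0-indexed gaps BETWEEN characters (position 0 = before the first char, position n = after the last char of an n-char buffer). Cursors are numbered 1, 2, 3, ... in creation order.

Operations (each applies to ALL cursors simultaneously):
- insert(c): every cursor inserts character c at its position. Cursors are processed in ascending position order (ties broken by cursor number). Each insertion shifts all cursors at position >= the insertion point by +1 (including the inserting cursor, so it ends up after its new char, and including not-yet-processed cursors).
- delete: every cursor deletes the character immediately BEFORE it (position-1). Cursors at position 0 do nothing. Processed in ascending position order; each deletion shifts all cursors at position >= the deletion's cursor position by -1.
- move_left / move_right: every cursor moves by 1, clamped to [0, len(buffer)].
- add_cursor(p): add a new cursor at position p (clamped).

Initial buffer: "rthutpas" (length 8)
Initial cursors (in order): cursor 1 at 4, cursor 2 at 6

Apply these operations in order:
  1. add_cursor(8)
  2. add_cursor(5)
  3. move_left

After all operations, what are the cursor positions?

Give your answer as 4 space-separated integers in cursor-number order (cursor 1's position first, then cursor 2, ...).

After op 1 (add_cursor(8)): buffer="rthutpas" (len 8), cursors c1@4 c2@6 c3@8, authorship ........
After op 2 (add_cursor(5)): buffer="rthutpas" (len 8), cursors c1@4 c4@5 c2@6 c3@8, authorship ........
After op 3 (move_left): buffer="rthutpas" (len 8), cursors c1@3 c4@4 c2@5 c3@7, authorship ........

Answer: 3 5 7 4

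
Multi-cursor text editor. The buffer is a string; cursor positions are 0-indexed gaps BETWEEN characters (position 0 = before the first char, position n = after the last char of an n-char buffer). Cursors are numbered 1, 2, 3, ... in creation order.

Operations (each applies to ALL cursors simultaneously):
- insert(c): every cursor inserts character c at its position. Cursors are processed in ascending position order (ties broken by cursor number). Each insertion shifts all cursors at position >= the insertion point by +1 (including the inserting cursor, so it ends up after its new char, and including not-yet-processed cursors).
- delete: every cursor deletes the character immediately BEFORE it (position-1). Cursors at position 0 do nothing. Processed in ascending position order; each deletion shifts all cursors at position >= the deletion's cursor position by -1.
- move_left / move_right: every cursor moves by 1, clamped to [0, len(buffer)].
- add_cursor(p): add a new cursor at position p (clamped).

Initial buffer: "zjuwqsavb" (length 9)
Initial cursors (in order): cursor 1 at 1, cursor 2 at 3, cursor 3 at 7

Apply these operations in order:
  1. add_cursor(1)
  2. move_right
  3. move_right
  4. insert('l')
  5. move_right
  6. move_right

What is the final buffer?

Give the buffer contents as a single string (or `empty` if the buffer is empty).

After op 1 (add_cursor(1)): buffer="zjuwqsavb" (len 9), cursors c1@1 c4@1 c2@3 c3@7, authorship .........
After op 2 (move_right): buffer="zjuwqsavb" (len 9), cursors c1@2 c4@2 c2@4 c3@8, authorship .........
After op 3 (move_right): buffer="zjuwqsavb" (len 9), cursors c1@3 c4@3 c2@5 c3@9, authorship .........
After op 4 (insert('l')): buffer="zjullwqlsavbl" (len 13), cursors c1@5 c4@5 c2@8 c3@13, authorship ...14..2....3
After op 5 (move_right): buffer="zjullwqlsavbl" (len 13), cursors c1@6 c4@6 c2@9 c3@13, authorship ...14..2....3
After op 6 (move_right): buffer="zjullwqlsavbl" (len 13), cursors c1@7 c4@7 c2@10 c3@13, authorship ...14..2....3

Answer: zjullwqlsavbl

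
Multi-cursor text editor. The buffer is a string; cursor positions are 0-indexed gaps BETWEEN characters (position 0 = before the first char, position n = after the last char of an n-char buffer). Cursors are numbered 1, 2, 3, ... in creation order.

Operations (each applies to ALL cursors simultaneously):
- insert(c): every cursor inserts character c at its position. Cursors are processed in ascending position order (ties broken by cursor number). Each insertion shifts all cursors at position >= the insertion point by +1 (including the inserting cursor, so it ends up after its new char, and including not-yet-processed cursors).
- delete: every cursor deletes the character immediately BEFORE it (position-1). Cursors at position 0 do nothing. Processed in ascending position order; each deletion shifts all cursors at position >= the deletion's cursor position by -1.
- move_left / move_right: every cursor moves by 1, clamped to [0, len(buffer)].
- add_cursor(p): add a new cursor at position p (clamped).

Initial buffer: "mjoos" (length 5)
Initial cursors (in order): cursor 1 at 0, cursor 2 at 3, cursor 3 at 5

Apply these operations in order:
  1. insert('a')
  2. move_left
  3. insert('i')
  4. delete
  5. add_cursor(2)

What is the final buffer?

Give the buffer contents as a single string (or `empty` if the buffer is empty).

After op 1 (insert('a')): buffer="amjoaosa" (len 8), cursors c1@1 c2@5 c3@8, authorship 1...2..3
After op 2 (move_left): buffer="amjoaosa" (len 8), cursors c1@0 c2@4 c3@7, authorship 1...2..3
After op 3 (insert('i')): buffer="iamjoiaosia" (len 11), cursors c1@1 c2@6 c3@10, authorship 11...22..33
After op 4 (delete): buffer="amjoaosa" (len 8), cursors c1@0 c2@4 c3@7, authorship 1...2..3
After op 5 (add_cursor(2)): buffer="amjoaosa" (len 8), cursors c1@0 c4@2 c2@4 c3@7, authorship 1...2..3

Answer: amjoaosa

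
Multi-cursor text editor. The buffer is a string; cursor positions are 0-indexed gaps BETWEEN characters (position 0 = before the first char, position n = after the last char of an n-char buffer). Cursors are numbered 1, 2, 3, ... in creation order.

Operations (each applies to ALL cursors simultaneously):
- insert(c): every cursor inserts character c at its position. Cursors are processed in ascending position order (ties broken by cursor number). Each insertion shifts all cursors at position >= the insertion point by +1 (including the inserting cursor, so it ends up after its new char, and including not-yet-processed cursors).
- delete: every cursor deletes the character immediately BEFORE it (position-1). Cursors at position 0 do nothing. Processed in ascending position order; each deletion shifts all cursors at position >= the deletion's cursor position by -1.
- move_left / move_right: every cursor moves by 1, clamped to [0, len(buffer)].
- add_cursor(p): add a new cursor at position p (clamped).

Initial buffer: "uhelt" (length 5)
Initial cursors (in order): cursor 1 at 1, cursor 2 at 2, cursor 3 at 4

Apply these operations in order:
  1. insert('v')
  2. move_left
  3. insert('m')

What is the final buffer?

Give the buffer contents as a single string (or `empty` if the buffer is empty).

Answer: umvhmvelmvt

Derivation:
After op 1 (insert('v')): buffer="uvhvelvt" (len 8), cursors c1@2 c2@4 c3@7, authorship .1.2..3.
After op 2 (move_left): buffer="uvhvelvt" (len 8), cursors c1@1 c2@3 c3@6, authorship .1.2..3.
After op 3 (insert('m')): buffer="umvhmvelmvt" (len 11), cursors c1@2 c2@5 c3@9, authorship .11.22..33.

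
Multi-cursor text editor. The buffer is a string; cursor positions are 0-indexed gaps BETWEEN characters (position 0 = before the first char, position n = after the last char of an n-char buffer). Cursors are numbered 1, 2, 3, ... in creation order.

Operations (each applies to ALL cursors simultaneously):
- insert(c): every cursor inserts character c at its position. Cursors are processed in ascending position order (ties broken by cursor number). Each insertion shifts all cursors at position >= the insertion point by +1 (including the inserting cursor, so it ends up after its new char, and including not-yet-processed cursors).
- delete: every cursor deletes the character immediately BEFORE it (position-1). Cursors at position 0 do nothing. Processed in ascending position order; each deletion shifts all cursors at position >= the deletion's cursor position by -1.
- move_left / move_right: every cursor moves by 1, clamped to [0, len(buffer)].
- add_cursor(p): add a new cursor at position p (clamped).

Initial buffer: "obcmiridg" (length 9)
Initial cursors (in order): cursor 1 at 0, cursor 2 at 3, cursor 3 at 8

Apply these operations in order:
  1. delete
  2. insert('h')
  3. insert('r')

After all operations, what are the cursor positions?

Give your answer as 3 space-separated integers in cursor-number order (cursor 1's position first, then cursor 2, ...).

Answer: 2 6 12

Derivation:
After op 1 (delete): buffer="obmirig" (len 7), cursors c1@0 c2@2 c3@6, authorship .......
After op 2 (insert('h')): buffer="hobhmirihg" (len 10), cursors c1@1 c2@4 c3@9, authorship 1..2....3.
After op 3 (insert('r')): buffer="hrobhrmirihrg" (len 13), cursors c1@2 c2@6 c3@12, authorship 11..22....33.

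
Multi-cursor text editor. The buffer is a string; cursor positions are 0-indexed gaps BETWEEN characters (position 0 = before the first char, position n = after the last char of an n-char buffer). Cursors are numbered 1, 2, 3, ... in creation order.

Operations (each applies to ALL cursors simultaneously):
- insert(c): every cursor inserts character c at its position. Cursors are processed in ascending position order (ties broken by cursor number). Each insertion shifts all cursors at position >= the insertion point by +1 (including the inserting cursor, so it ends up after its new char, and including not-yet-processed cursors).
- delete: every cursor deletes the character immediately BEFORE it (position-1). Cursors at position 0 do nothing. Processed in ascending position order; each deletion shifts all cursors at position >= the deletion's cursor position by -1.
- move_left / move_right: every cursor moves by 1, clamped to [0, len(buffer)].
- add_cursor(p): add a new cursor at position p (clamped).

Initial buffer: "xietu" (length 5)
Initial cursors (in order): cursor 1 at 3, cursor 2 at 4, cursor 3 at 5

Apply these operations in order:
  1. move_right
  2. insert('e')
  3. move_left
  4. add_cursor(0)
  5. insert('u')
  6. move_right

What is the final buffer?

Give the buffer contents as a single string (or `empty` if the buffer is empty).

After op 1 (move_right): buffer="xietu" (len 5), cursors c1@4 c2@5 c3@5, authorship .....
After op 2 (insert('e')): buffer="xieteuee" (len 8), cursors c1@5 c2@8 c3@8, authorship ....1.23
After op 3 (move_left): buffer="xieteuee" (len 8), cursors c1@4 c2@7 c3@7, authorship ....1.23
After op 4 (add_cursor(0)): buffer="xieteuee" (len 8), cursors c4@0 c1@4 c2@7 c3@7, authorship ....1.23
After op 5 (insert('u')): buffer="uxietueueuue" (len 12), cursors c4@1 c1@6 c2@11 c3@11, authorship 4....11.2233
After op 6 (move_right): buffer="uxietueueuue" (len 12), cursors c4@2 c1@7 c2@12 c3@12, authorship 4....11.2233

Answer: uxietueueuue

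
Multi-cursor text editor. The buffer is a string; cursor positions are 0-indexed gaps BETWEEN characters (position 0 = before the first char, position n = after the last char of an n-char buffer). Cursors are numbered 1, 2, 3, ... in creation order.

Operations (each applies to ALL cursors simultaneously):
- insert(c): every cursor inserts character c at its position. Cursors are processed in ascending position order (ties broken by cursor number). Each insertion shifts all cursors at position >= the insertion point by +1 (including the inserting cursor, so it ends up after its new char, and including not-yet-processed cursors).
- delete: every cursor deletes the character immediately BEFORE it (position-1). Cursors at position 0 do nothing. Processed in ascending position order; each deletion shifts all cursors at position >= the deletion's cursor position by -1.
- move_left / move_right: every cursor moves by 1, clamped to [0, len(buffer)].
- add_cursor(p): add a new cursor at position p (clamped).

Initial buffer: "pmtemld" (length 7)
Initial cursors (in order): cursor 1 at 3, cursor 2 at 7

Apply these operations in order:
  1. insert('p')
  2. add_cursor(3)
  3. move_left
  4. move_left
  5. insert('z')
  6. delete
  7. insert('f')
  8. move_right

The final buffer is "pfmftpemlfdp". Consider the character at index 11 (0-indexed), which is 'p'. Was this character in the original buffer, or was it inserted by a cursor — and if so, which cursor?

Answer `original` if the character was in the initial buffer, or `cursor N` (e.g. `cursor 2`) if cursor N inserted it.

After op 1 (insert('p')): buffer="pmtpemldp" (len 9), cursors c1@4 c2@9, authorship ...1....2
After op 2 (add_cursor(3)): buffer="pmtpemldp" (len 9), cursors c3@3 c1@4 c2@9, authorship ...1....2
After op 3 (move_left): buffer="pmtpemldp" (len 9), cursors c3@2 c1@3 c2@8, authorship ...1....2
After op 4 (move_left): buffer="pmtpemldp" (len 9), cursors c3@1 c1@2 c2@7, authorship ...1....2
After op 5 (insert('z')): buffer="pzmztpemlzdp" (len 12), cursors c3@2 c1@4 c2@10, authorship .3.1.1...2.2
After op 6 (delete): buffer="pmtpemldp" (len 9), cursors c3@1 c1@2 c2@7, authorship ...1....2
After op 7 (insert('f')): buffer="pfmftpemlfdp" (len 12), cursors c3@2 c1@4 c2@10, authorship .3.1.1...2.2
After op 8 (move_right): buffer="pfmftpemlfdp" (len 12), cursors c3@3 c1@5 c2@11, authorship .3.1.1...2.2
Authorship (.=original, N=cursor N): . 3 . 1 . 1 . . . 2 . 2
Index 11: author = 2

Answer: cursor 2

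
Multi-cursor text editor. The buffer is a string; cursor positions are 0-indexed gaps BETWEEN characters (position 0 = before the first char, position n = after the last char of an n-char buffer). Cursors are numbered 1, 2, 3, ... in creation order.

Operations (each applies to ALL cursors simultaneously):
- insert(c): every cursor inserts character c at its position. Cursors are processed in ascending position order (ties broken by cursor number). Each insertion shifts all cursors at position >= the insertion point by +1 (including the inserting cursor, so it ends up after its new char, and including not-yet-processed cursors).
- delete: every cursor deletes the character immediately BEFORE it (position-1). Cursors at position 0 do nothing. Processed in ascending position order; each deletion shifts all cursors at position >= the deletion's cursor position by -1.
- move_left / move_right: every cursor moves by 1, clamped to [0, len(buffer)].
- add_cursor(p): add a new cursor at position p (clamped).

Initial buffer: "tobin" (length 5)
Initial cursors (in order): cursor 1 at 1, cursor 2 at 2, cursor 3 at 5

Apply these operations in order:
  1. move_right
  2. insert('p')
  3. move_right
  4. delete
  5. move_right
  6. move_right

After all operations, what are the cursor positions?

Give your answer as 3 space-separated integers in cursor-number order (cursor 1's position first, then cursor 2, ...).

After op 1 (move_right): buffer="tobin" (len 5), cursors c1@2 c2@3 c3@5, authorship .....
After op 2 (insert('p')): buffer="topbpinp" (len 8), cursors c1@3 c2@5 c3@8, authorship ..1.2..3
After op 3 (move_right): buffer="topbpinp" (len 8), cursors c1@4 c2@6 c3@8, authorship ..1.2..3
After op 4 (delete): buffer="toppn" (len 5), cursors c1@3 c2@4 c3@5, authorship ..12.
After op 5 (move_right): buffer="toppn" (len 5), cursors c1@4 c2@5 c3@5, authorship ..12.
After op 6 (move_right): buffer="toppn" (len 5), cursors c1@5 c2@5 c3@5, authorship ..12.

Answer: 5 5 5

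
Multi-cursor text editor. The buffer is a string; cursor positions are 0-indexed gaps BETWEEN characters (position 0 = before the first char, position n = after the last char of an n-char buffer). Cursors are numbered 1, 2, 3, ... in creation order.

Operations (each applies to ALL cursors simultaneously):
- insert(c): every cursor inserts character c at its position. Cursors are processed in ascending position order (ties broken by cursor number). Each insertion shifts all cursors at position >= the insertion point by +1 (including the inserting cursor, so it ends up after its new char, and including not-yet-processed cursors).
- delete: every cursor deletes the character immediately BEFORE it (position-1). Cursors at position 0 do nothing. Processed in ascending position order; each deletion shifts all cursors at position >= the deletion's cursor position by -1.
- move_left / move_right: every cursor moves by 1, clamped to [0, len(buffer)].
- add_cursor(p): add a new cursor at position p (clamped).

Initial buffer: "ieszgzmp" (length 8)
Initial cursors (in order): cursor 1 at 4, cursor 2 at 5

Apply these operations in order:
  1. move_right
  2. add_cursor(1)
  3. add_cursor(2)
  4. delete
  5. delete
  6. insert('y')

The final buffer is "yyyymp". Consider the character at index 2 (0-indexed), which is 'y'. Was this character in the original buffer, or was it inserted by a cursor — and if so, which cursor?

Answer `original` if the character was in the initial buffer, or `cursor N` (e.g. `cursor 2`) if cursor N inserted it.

After op 1 (move_right): buffer="ieszgzmp" (len 8), cursors c1@5 c2@6, authorship ........
After op 2 (add_cursor(1)): buffer="ieszgzmp" (len 8), cursors c3@1 c1@5 c2@6, authorship ........
After op 3 (add_cursor(2)): buffer="ieszgzmp" (len 8), cursors c3@1 c4@2 c1@5 c2@6, authorship ........
After op 4 (delete): buffer="szmp" (len 4), cursors c3@0 c4@0 c1@2 c2@2, authorship ....
After op 5 (delete): buffer="mp" (len 2), cursors c1@0 c2@0 c3@0 c4@0, authorship ..
After op 6 (insert('y')): buffer="yyyymp" (len 6), cursors c1@4 c2@4 c3@4 c4@4, authorship 1234..
Authorship (.=original, N=cursor N): 1 2 3 4 . .
Index 2: author = 3

Answer: cursor 3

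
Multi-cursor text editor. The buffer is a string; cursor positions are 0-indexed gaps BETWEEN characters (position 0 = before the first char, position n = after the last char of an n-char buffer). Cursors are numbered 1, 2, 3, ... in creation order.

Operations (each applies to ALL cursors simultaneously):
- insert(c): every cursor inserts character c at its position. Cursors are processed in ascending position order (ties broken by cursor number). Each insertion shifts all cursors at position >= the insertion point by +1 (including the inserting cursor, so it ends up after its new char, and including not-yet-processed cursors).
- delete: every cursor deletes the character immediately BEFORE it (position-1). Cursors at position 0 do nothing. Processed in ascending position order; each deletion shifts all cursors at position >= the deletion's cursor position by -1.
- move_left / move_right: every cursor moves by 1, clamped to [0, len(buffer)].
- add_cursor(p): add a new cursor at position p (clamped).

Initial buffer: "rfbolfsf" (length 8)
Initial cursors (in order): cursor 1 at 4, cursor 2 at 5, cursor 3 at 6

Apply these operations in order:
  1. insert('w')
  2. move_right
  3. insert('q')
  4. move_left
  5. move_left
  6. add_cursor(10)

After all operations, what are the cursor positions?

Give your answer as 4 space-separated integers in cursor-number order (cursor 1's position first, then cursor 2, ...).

Answer: 5 8 11 10

Derivation:
After op 1 (insert('w')): buffer="rfbowlwfwsf" (len 11), cursors c1@5 c2@7 c3@9, authorship ....1.2.3..
After op 2 (move_right): buffer="rfbowlwfwsf" (len 11), cursors c1@6 c2@8 c3@10, authorship ....1.2.3..
After op 3 (insert('q')): buffer="rfbowlqwfqwsqf" (len 14), cursors c1@7 c2@10 c3@13, authorship ....1.12.23.3.
After op 4 (move_left): buffer="rfbowlqwfqwsqf" (len 14), cursors c1@6 c2@9 c3@12, authorship ....1.12.23.3.
After op 5 (move_left): buffer="rfbowlqwfqwsqf" (len 14), cursors c1@5 c2@8 c3@11, authorship ....1.12.23.3.
After op 6 (add_cursor(10)): buffer="rfbowlqwfqwsqf" (len 14), cursors c1@5 c2@8 c4@10 c3@11, authorship ....1.12.23.3.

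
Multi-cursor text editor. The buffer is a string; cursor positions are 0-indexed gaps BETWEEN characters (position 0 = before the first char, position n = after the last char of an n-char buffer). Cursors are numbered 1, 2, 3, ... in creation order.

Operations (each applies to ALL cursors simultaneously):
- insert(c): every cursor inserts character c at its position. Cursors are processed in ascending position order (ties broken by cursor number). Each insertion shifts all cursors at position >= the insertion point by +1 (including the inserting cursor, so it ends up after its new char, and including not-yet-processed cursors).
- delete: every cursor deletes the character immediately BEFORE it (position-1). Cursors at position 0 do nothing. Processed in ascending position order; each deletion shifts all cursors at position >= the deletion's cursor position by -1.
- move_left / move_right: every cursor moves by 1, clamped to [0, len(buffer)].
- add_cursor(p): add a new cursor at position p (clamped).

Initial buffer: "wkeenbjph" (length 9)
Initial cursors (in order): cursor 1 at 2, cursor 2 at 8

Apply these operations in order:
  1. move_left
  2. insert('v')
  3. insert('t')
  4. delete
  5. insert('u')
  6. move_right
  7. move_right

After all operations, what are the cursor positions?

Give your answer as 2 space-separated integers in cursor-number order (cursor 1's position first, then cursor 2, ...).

After op 1 (move_left): buffer="wkeenbjph" (len 9), cursors c1@1 c2@7, authorship .........
After op 2 (insert('v')): buffer="wvkeenbjvph" (len 11), cursors c1@2 c2@9, authorship .1......2..
After op 3 (insert('t')): buffer="wvtkeenbjvtph" (len 13), cursors c1@3 c2@11, authorship .11......22..
After op 4 (delete): buffer="wvkeenbjvph" (len 11), cursors c1@2 c2@9, authorship .1......2..
After op 5 (insert('u')): buffer="wvukeenbjvuph" (len 13), cursors c1@3 c2@11, authorship .11......22..
After op 6 (move_right): buffer="wvukeenbjvuph" (len 13), cursors c1@4 c2@12, authorship .11......22..
After op 7 (move_right): buffer="wvukeenbjvuph" (len 13), cursors c1@5 c2@13, authorship .11......22..

Answer: 5 13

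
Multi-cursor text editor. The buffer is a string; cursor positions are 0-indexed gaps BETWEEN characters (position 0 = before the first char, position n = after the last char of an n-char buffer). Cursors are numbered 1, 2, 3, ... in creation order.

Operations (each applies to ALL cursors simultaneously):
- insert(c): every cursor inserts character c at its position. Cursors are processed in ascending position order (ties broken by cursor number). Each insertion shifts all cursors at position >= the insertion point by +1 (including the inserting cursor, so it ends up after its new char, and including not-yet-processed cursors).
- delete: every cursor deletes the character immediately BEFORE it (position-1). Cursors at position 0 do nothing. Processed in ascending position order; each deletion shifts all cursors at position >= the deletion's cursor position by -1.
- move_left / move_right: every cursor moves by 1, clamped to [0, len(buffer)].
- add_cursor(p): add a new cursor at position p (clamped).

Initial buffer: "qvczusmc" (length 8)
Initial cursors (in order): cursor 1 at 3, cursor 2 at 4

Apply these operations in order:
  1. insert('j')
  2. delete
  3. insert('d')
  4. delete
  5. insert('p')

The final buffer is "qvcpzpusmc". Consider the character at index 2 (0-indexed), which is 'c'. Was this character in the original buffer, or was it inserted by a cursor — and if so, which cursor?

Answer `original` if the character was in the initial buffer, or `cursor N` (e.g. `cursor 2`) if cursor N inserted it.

Answer: original

Derivation:
After op 1 (insert('j')): buffer="qvcjzjusmc" (len 10), cursors c1@4 c2@6, authorship ...1.2....
After op 2 (delete): buffer="qvczusmc" (len 8), cursors c1@3 c2@4, authorship ........
After op 3 (insert('d')): buffer="qvcdzdusmc" (len 10), cursors c1@4 c2@6, authorship ...1.2....
After op 4 (delete): buffer="qvczusmc" (len 8), cursors c1@3 c2@4, authorship ........
After op 5 (insert('p')): buffer="qvcpzpusmc" (len 10), cursors c1@4 c2@6, authorship ...1.2....
Authorship (.=original, N=cursor N): . . . 1 . 2 . . . .
Index 2: author = original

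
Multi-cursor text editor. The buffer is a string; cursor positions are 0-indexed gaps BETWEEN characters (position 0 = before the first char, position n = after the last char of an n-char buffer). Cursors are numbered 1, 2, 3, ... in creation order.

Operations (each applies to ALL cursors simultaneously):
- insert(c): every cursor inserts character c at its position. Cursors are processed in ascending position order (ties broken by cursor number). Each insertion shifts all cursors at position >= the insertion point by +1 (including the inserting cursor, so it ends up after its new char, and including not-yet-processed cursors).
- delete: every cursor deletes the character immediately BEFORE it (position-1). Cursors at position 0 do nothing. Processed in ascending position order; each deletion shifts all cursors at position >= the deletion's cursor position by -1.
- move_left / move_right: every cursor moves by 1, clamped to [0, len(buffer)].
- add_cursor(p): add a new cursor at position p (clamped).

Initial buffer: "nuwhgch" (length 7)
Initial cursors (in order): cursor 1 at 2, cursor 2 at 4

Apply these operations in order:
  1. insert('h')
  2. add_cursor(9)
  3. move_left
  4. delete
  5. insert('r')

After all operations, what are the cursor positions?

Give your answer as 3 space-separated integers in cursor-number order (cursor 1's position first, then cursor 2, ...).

Answer: 2 5 8

Derivation:
After op 1 (insert('h')): buffer="nuhwhhgch" (len 9), cursors c1@3 c2@6, authorship ..1..2...
After op 2 (add_cursor(9)): buffer="nuhwhhgch" (len 9), cursors c1@3 c2@6 c3@9, authorship ..1..2...
After op 3 (move_left): buffer="nuhwhhgch" (len 9), cursors c1@2 c2@5 c3@8, authorship ..1..2...
After op 4 (delete): buffer="nhwhgh" (len 6), cursors c1@1 c2@3 c3@5, authorship .1.2..
After op 5 (insert('r')): buffer="nrhwrhgrh" (len 9), cursors c1@2 c2@5 c3@8, authorship .11.22.3.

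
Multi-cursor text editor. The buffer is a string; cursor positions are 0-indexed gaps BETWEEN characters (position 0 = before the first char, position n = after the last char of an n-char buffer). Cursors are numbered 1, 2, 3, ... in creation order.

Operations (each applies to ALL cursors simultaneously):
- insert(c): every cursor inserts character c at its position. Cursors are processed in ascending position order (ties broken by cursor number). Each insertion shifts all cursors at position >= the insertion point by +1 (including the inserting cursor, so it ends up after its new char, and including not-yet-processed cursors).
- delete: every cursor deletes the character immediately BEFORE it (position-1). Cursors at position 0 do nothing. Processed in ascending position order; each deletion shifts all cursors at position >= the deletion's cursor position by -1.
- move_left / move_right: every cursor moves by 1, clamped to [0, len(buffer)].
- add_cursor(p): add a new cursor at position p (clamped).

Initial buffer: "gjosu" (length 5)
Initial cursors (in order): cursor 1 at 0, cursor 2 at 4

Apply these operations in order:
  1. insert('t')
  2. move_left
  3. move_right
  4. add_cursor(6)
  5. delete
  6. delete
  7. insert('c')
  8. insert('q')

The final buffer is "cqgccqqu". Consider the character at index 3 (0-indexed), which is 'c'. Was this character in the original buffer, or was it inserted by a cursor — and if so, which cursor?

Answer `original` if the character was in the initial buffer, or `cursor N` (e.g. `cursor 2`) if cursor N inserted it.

Answer: cursor 2

Derivation:
After op 1 (insert('t')): buffer="tgjostu" (len 7), cursors c1@1 c2@6, authorship 1....2.
After op 2 (move_left): buffer="tgjostu" (len 7), cursors c1@0 c2@5, authorship 1....2.
After op 3 (move_right): buffer="tgjostu" (len 7), cursors c1@1 c2@6, authorship 1....2.
After op 4 (add_cursor(6)): buffer="tgjostu" (len 7), cursors c1@1 c2@6 c3@6, authorship 1....2.
After op 5 (delete): buffer="gjou" (len 4), cursors c1@0 c2@3 c3@3, authorship ....
After op 6 (delete): buffer="gu" (len 2), cursors c1@0 c2@1 c3@1, authorship ..
After op 7 (insert('c')): buffer="cgccu" (len 5), cursors c1@1 c2@4 c3@4, authorship 1.23.
After op 8 (insert('q')): buffer="cqgccqqu" (len 8), cursors c1@2 c2@7 c3@7, authorship 11.2323.
Authorship (.=original, N=cursor N): 1 1 . 2 3 2 3 .
Index 3: author = 2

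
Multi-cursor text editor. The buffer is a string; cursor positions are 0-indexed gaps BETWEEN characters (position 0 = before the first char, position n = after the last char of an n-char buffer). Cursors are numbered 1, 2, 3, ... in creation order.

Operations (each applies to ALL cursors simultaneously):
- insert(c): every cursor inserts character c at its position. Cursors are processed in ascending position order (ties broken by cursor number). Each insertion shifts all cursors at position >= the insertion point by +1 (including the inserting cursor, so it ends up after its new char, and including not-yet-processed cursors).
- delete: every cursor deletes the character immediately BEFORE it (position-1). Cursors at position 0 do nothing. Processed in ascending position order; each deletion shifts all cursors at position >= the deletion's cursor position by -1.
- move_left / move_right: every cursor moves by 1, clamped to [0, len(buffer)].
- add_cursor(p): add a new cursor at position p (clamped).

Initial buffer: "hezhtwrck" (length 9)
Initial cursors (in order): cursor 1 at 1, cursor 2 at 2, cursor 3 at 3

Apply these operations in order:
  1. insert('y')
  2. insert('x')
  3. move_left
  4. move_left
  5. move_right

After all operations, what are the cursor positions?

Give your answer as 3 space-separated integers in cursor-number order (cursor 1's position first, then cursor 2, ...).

Answer: 2 5 8

Derivation:
After op 1 (insert('y')): buffer="hyeyzyhtwrck" (len 12), cursors c1@2 c2@4 c3@6, authorship .1.2.3......
After op 2 (insert('x')): buffer="hyxeyxzyxhtwrck" (len 15), cursors c1@3 c2@6 c3@9, authorship .11.22.33......
After op 3 (move_left): buffer="hyxeyxzyxhtwrck" (len 15), cursors c1@2 c2@5 c3@8, authorship .11.22.33......
After op 4 (move_left): buffer="hyxeyxzyxhtwrck" (len 15), cursors c1@1 c2@4 c3@7, authorship .11.22.33......
After op 5 (move_right): buffer="hyxeyxzyxhtwrck" (len 15), cursors c1@2 c2@5 c3@8, authorship .11.22.33......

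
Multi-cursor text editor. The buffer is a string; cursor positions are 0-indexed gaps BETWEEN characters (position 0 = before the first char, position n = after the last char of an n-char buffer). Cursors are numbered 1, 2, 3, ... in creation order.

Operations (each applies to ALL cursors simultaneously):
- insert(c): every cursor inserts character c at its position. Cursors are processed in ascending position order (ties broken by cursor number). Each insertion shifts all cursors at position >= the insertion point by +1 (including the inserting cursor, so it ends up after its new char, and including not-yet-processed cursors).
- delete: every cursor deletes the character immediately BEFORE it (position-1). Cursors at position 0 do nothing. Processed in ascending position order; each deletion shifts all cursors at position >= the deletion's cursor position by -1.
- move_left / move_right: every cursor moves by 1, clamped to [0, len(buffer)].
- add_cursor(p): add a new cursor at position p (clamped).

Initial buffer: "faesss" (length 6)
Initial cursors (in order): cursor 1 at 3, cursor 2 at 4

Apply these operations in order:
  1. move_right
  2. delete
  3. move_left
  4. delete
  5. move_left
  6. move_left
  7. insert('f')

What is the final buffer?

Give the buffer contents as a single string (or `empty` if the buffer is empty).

After op 1 (move_right): buffer="faesss" (len 6), cursors c1@4 c2@5, authorship ......
After op 2 (delete): buffer="faes" (len 4), cursors c1@3 c2@3, authorship ....
After op 3 (move_left): buffer="faes" (len 4), cursors c1@2 c2@2, authorship ....
After op 4 (delete): buffer="es" (len 2), cursors c1@0 c2@0, authorship ..
After op 5 (move_left): buffer="es" (len 2), cursors c1@0 c2@0, authorship ..
After op 6 (move_left): buffer="es" (len 2), cursors c1@0 c2@0, authorship ..
After op 7 (insert('f')): buffer="ffes" (len 4), cursors c1@2 c2@2, authorship 12..

Answer: ffes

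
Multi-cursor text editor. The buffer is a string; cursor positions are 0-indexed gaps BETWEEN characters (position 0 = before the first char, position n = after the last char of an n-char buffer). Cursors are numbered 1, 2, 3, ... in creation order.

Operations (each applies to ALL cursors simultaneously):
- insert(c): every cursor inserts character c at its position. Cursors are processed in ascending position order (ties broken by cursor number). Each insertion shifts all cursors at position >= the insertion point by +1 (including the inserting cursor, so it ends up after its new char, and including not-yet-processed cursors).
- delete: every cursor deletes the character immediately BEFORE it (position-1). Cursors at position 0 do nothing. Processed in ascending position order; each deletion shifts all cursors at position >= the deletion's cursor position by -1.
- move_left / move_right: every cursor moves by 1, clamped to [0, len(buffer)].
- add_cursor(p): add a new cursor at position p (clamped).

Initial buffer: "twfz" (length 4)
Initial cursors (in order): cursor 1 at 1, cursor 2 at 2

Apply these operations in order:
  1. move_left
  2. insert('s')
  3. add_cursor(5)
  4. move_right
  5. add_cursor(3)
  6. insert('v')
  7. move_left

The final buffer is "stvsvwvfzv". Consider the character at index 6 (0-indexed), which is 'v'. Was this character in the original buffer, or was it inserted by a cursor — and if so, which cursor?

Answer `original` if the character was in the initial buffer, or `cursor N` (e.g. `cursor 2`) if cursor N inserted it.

After op 1 (move_left): buffer="twfz" (len 4), cursors c1@0 c2@1, authorship ....
After op 2 (insert('s')): buffer="stswfz" (len 6), cursors c1@1 c2@3, authorship 1.2...
After op 3 (add_cursor(5)): buffer="stswfz" (len 6), cursors c1@1 c2@3 c3@5, authorship 1.2...
After op 4 (move_right): buffer="stswfz" (len 6), cursors c1@2 c2@4 c3@6, authorship 1.2...
After op 5 (add_cursor(3)): buffer="stswfz" (len 6), cursors c1@2 c4@3 c2@4 c3@6, authorship 1.2...
After op 6 (insert('v')): buffer="stvsvwvfzv" (len 10), cursors c1@3 c4@5 c2@7 c3@10, authorship 1.124.2..3
After op 7 (move_left): buffer="stvsvwvfzv" (len 10), cursors c1@2 c4@4 c2@6 c3@9, authorship 1.124.2..3
Authorship (.=original, N=cursor N): 1 . 1 2 4 . 2 . . 3
Index 6: author = 2

Answer: cursor 2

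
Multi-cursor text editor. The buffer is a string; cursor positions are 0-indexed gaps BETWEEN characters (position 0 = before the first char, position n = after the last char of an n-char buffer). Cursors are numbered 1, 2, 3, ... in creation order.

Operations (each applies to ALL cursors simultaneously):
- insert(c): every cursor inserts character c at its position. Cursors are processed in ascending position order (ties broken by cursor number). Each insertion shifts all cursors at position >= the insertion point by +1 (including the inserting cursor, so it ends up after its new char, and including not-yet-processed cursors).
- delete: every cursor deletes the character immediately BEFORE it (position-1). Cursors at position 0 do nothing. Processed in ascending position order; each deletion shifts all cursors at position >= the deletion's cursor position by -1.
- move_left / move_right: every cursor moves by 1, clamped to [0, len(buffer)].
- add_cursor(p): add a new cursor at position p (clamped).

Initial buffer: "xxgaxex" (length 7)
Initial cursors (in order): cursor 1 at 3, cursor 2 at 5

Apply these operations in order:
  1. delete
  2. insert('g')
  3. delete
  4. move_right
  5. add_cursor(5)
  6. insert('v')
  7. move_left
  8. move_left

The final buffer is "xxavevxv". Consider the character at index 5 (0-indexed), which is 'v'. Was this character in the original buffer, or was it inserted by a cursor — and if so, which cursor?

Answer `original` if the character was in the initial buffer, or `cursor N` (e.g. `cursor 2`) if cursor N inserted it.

After op 1 (delete): buffer="xxaex" (len 5), cursors c1@2 c2@3, authorship .....
After op 2 (insert('g')): buffer="xxgagex" (len 7), cursors c1@3 c2@5, authorship ..1.2..
After op 3 (delete): buffer="xxaex" (len 5), cursors c1@2 c2@3, authorship .....
After op 4 (move_right): buffer="xxaex" (len 5), cursors c1@3 c2@4, authorship .....
After op 5 (add_cursor(5)): buffer="xxaex" (len 5), cursors c1@3 c2@4 c3@5, authorship .....
After op 6 (insert('v')): buffer="xxavevxv" (len 8), cursors c1@4 c2@6 c3@8, authorship ...1.2.3
After op 7 (move_left): buffer="xxavevxv" (len 8), cursors c1@3 c2@5 c3@7, authorship ...1.2.3
After op 8 (move_left): buffer="xxavevxv" (len 8), cursors c1@2 c2@4 c3@6, authorship ...1.2.3
Authorship (.=original, N=cursor N): . . . 1 . 2 . 3
Index 5: author = 2

Answer: cursor 2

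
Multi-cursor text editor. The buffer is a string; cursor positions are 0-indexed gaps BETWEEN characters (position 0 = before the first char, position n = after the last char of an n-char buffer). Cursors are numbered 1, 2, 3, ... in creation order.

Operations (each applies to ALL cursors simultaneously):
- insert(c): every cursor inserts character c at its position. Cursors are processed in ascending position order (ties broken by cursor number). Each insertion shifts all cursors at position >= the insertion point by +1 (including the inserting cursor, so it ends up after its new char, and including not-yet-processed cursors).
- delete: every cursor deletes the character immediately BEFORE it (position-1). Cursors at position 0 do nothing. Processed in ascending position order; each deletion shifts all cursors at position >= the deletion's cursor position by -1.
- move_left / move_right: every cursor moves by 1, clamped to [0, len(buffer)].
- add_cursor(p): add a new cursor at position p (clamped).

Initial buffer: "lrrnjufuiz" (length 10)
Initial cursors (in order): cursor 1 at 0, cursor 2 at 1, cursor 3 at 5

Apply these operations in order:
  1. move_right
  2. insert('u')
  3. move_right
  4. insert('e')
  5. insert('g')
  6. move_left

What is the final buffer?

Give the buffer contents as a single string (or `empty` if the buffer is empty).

After op 1 (move_right): buffer="lrrnjufuiz" (len 10), cursors c1@1 c2@2 c3@6, authorship ..........
After op 2 (insert('u')): buffer="lururnjuufuiz" (len 13), cursors c1@2 c2@4 c3@9, authorship .1.2....3....
After op 3 (move_right): buffer="lururnjuufuiz" (len 13), cursors c1@3 c2@5 c3@10, authorship .1.2....3....
After op 4 (insert('e')): buffer="lureurenjuufeuiz" (len 16), cursors c1@4 c2@7 c3@13, authorship .1.12.2...3.3...
After op 5 (insert('g')): buffer="lureguregnjuufeguiz" (len 19), cursors c1@5 c2@9 c3@16, authorship .1.112.22...3.33...
After op 6 (move_left): buffer="lureguregnjuufeguiz" (len 19), cursors c1@4 c2@8 c3@15, authorship .1.112.22...3.33...

Answer: lureguregnjuufeguiz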